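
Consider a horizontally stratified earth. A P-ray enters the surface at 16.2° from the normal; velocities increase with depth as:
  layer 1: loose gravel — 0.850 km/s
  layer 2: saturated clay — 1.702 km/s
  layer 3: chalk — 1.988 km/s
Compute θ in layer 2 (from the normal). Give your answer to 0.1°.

Ray parameter p = sin 16.2° / 0.850 = 3.2822e-01 s/km.
sin θ_2 = p·V_2 = 3.2822e-01 × 1.702 = 0.5586.
θ_2 = 33.96° from the vertical.

34.0°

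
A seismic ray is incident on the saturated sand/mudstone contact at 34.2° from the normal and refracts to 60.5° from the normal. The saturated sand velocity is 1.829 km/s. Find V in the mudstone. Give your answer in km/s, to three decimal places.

2.832 km/s

sin 34.2° = 0.5621; sin 60.5° = 0.8704.
V₂ = V₁·(sin θ₂/sin θ₁) = 1.829·(0.8704/0.5621) = 2.832 km/s.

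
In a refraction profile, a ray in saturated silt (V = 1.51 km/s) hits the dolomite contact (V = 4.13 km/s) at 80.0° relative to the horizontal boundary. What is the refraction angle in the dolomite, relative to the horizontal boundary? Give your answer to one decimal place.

61.6°

Convert to the normal: θ₁ = 90° − 80.0° = 10.0°.
sin θ₁/V₁ = sin θ₂/V₂ ⇒ sin θ₂ = 4.13·sin 10.0°/1.51 = 4.13·0.1736/1.51 = 0.4749.
θ₂ = sin⁻¹(0.4749) = 28.36° (from vertical).
From the interface: 90° − 28.36° = 61.64°.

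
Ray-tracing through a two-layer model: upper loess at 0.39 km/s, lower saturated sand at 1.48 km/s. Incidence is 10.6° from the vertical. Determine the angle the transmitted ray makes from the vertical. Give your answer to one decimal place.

44.3°

Snell's law: sin θ₂ = (V₂/V₁)·sin θ₁ = (1.48/0.39)·sin 10.6° = 0.6981.
θ₂ = sin⁻¹(0.6981) = 44.27° (from vertical).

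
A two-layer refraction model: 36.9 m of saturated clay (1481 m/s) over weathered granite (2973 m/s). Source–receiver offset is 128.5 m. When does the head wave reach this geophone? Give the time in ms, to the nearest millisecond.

t = x/V₂ + 2h·√(V₂²−V₁²)/(V₁V₂).
√(V₂²−V₁²) = √(2973²−1481²) = 2577.9 m/s; delay term = 2·36.9·2577.9/(1481·2973) = 0.04321 s.
t = 128.5/2973 + 0.04321 = 0.08643 s.

86 ms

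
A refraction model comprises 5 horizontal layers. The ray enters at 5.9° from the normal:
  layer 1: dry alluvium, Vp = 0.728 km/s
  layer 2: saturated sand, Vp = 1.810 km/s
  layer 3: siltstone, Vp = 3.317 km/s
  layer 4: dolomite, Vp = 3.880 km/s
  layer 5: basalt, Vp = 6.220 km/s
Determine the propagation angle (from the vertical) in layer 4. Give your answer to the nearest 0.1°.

33.2°

Ray parameter p = sin 5.9° / 0.728 = 1.4120e-01 s/km.
sin θ_4 = p·V_4 = 1.4120e-01 × 3.880 = 0.5479.
θ_4 = 33.22° from the vertical.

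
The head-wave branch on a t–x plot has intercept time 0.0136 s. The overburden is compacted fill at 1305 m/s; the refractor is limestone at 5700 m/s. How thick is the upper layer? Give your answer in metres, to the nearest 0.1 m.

h = tᵢ·V₁·V₂ / (2·√(V₂²−V₁²)).
√(V₂²−V₁²) = √(5700² − 1305²) = 5548.6 m/s.
h = 0.0136 s × 1305 × 5700 / (2 × 5548.6) = 9.12 m.

9.1 m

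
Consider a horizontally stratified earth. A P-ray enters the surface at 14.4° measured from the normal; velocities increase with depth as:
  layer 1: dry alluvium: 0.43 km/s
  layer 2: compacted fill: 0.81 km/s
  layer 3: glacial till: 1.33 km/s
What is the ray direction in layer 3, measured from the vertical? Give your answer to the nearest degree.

Snell's law across each interface conserves sin θ / V, so sin θ_3 = V_3·sin θ₁/V₁.
sin θ_3 = 1.33 × sin 14.4° / 0.43 = 0.7692.
θ_3 = 50.28° from the vertical.

50°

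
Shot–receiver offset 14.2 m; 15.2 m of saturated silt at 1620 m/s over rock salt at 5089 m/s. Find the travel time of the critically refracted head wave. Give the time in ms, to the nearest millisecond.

21 ms

θ_c = arcsin(V₁/V₂) = arcsin(1620/5089) = 18.56°, cos θ_c = 0.9480.
Intercept time tᵢ = 2h cos θ_c / V₁ = 2·15.2·0.9480/1620 = 0.01779 s.
t = x/V₂ + tᵢ = 14.2/5089 + 0.01779 = 0.02058 s.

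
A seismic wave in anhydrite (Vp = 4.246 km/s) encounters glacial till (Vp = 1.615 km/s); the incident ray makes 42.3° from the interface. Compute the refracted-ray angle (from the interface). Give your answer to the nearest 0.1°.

Angle from the normal: 90° − 42.3° = 47.7°.
sin θ₁/V₁ = sin θ₂/V₂ ⇒ sin θ₂ = 1.615·sin 47.7°/4.246 = 1.615·0.7396/4.246 = 0.2813.
θ₂ = sin⁻¹(0.2813) = 16.34° (from vertical).
From the interface: 90° − 16.34° = 73.66°.

73.7°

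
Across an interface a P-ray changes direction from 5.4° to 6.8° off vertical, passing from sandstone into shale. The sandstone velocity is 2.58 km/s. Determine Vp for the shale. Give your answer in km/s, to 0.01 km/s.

sin 5.4° = 0.0941; sin 6.8° = 0.1184.
V₂ = V₁·(sin θ₂/sin θ₁) = 2.58·(0.1184/0.0941) = 3.25 km/s.

3.25 km/s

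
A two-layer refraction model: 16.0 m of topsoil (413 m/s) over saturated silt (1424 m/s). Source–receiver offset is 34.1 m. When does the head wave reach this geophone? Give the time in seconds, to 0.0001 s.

0.0981 s

t = x/V₂ + 2h·√(V₂²−V₁²)/(V₁V₂).
√(V₂²−V₁²) = √(1424²−413²) = 1362.8 m/s; delay term = 2·16.0·1362.8/(413·1424) = 0.07415 s.
t = 34.1/1424 + 0.07415 = 0.09810 s.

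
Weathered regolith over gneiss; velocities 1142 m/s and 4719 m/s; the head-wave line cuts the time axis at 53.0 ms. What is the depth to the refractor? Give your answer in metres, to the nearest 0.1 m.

31.2 m

θ_c = arcsin(1142/4719) = 14.00°; cos θ_c = 0.9703.
tᵢ = 2h cos θ_c/V₁ ⇒ h = tᵢ·V₁/(2 cos θ_c) = 0.053·1142/(2·0.9703) = 31.19 m.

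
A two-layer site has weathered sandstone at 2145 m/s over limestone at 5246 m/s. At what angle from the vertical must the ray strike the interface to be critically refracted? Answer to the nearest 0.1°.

Critical incidence: sin θ_c = V₁/V₂ = 2145/5246 = 0.4089.
θ_c = arcsin 0.4089 = 24.13°.

24.1°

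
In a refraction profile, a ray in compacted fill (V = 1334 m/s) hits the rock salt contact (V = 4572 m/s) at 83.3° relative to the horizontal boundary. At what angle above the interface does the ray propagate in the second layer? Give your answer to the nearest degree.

Convert to the normal: θ₁ = 90° − 83.3° = 6.7°.
Snell's law: sin θ₂ = (V₂/V₁)·sin θ₁ = (4572/1334)·sin 6.7° = 0.3999.
θ₂ = sin⁻¹(0.3999) = 23.57° (from vertical).
From the interface: 90° − 23.57° = 66.43°.

66°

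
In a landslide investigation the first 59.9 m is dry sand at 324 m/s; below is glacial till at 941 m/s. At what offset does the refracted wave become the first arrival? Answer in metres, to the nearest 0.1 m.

θ_c = arcsin(324/941) = 20.14°, so cos θ_c = 0.9389 and tᵢ = 2h cos θ_c/V₁ = 0.3471 s.
At crossover x/V₁ = x/V₂ + tᵢ ⇒ x = tᵢ/(1/V₁ − 1/V₂) = 0.34714/(3.0864e-03 − 1.0627e-03) = 171.54 m.

171.5 m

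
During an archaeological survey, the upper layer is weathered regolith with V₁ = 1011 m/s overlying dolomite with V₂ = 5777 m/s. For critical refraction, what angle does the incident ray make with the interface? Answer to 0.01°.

Critical incidence: sin θ_c = V₁/V₂ = 1011/5777 = 0.1750.
θ_c = arcsin 0.1750 = 10.08°.
Measured from the interface: 90° − 10.08° = 79.92°.

79.92°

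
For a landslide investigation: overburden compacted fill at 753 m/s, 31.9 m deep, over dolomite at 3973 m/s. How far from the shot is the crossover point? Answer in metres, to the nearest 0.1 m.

θ_c = arcsin(753/3973) = 10.93°, so cos θ_c = 0.9819 and tᵢ = 2h cos θ_c/V₁ = 0.0832 s.
At crossover x/V₁ = x/V₂ + tᵢ ⇒ x = tᵢ/(1/V₁ − 1/V₂) = 0.08319/(1.3280e-03 − 2.5170e-04) = 77.29 m.

77.3 m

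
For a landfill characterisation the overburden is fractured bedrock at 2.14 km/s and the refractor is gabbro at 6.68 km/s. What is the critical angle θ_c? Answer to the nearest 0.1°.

18.7°

Critical incidence: sin θ_c = V₁/V₂ = 2.14/6.68 = 0.3204.
θ_c = arcsin 0.3204 = 18.68°.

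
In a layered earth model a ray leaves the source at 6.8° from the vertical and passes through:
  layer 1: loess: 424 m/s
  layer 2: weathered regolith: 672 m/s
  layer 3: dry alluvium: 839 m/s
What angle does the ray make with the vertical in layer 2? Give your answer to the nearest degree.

11°

Ray parameter p = sin 6.8° / 424 = 2.7925e-04 s/m.
sin θ_2 = p·V_2 = 2.7925e-04 × 672 = 0.1877.
θ_2 = arcsin 0.1877 = 10.82°.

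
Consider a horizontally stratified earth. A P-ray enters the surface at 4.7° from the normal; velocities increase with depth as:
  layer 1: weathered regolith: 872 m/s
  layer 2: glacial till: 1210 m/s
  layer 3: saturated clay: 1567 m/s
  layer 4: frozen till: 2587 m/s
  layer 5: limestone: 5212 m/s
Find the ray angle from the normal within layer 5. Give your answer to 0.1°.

Snell's law across each interface conserves sin θ / V, so sin θ_5 = V_5·sin θ₁/V₁.
sin θ_5 = 5212 × sin 4.7° / 872 = 0.4898.
θ_5 = 29.32° from the vertical.

29.3°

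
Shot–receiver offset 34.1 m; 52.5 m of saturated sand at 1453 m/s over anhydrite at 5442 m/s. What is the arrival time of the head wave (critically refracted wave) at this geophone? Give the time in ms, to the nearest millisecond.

θ_c = arcsin(V₁/V₂) = arcsin(1453/5442) = 15.49°, cos θ_c = 0.9637.
Intercept time tᵢ = 2h cos θ_c / V₁ = 2·52.5·0.9637/1453 = 0.06964 s.
t = x/V₂ + tᵢ = 34.1/5442 + 0.06964 = 0.07591 s.

76 ms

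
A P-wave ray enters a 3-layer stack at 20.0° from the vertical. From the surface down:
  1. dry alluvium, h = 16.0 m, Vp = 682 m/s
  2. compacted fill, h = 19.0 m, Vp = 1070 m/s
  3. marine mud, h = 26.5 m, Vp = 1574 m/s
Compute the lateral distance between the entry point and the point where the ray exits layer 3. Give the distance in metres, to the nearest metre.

52 m

Apply Snell's law at each interface; in layer i the horizontal offset is hᵢ·tan θᵢ.
Layer 1: θ = 20.00°; offset = 16.0·tan 20.00° = 5.824 m.
Layer 2: sin θ = 1070·sin 20.0°/682 = 0.5366, θ = 32.45°; offset = 19.0·tan 32.45° = 12.082 m.
Layer 3: sin θ = 1574·sin 20.0°/682 = 0.7894, θ = 52.13°; offset = 26.5·tan 52.13° = 34.072 m.
Summing the layer offsets gives 51.977 m.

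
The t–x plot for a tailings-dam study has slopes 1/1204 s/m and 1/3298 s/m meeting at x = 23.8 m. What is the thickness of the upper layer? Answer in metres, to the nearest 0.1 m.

8.1 m

x_cross = 2h·√((V₂+V₁)/(V₂−V₁)) → h = x_cross / (2·√((V₂+V₁)/(V₂−V₁))).
√((V₂+V₁)/(V₂−V₁)) = √((3298+1204)/(3298−1204)) = 1.4663.
h = 23.8 / (2·1.4663) = 8.12 m.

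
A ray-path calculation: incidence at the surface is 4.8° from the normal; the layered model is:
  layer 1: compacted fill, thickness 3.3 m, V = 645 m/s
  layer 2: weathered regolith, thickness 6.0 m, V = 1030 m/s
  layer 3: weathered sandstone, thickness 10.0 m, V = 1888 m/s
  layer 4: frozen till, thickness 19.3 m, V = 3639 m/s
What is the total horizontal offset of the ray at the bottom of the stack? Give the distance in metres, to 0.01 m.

13.95 m

Ray parameter p = sin 4.8° / 645 m/s = 1.2973e-04 s/m.
Layer 1: θ = 4.80°; offset = 3.3·tan 4.80° = 0.2771 m.
Layer 2: sin θ = p·1030 = 0.1336 → θ = 7.68°; offset = 6.0·tan 7.68° = 0.8090 m.
Layer 3: sin θ = p·1888 = 0.2449 → θ = 14.18°; offset = 10.0·tan 14.18° = 2.5263 m.
Layer 4: sin θ = p·3639 = 0.4721 → θ = 28.17°; offset = 19.3·tan 28.17° = 10.3358 m.
Total horizontal offset = 13.9483 m.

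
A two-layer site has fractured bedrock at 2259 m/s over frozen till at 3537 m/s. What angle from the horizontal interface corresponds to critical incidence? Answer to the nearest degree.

50°

Critical incidence: sin θ_c = V₁/V₂ = 2259/3537 = 0.6387.
θ_c = arcsin 0.6387 = 39.69°.
Measured from the interface: 90° − 39.69° = 50.31°.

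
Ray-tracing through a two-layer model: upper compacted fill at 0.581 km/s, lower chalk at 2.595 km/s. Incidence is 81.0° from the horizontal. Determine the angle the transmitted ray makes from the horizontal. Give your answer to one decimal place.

Angle from the normal: 90° − 81.0° = 9.0°.
Snell's law: sin θ₂ = (V₂/V₁)·sin θ₁ = (2.595/0.581)·sin 9.0° = 0.6987.
θ₂ = arcsin 0.6987 = 44.32° from the normal.
From the interface: 90° − 44.32° = 45.68°.

45.7°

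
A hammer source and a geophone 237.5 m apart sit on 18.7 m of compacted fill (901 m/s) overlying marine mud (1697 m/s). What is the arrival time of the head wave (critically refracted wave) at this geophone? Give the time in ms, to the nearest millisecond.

θ_c = arcsin(V₁/V₂) = arcsin(901/1697) = 32.07°, cos θ_c = 0.8474.
Intercept time tᵢ = 2h cos θ_c / V₁ = 2·18.7·0.8474/901 = 0.03518 s.
t = x/V₂ + tᵢ = 237.5/1697 + 0.03518 = 0.17513 s.

175 ms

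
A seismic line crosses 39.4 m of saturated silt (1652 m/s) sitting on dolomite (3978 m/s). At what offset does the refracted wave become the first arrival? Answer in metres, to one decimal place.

122.6 m

θ_c = arcsin(1652/3978) = 24.54°, so cos θ_c = 0.9097 and tᵢ = 2h cos θ_c/V₁ = 0.0434 s.
At crossover x/V₁ = x/V₂ + tᵢ ⇒ x = tᵢ/(1/V₁ − 1/V₂) = 0.04339/(6.0533e-04 − 2.5138e-04) = 122.60 m.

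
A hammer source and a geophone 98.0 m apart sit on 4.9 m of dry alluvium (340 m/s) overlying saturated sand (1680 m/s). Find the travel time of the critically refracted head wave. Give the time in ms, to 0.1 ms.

t = x/V₂ + 2h·√(V₂²−V₁²)/(V₁V₂).
√(V₂²−V₁²) = √(1680²−340²) = 1645.2 m/s; delay term = 2·4.9·1645.2/(340·1680) = 0.02823 s.
t = 98.0/1680 + 0.02823 = 0.08656 s.

86.6 ms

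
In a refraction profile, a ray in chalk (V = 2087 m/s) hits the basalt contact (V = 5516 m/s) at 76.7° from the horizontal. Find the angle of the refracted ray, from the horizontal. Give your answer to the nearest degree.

Convert to the normal: θ₁ = 90° − 76.7° = 13.3°.
sin θ₁/V₁ = sin θ₂/V₂ ⇒ sin θ₂ = 5516·sin 13.3°/2087 = 5516·0.2300/2087 = 0.6080.
θ₂ = sin⁻¹(0.6080) = 37.45° (from vertical).
From the interface: 90° − 37.45° = 52.55°.

53°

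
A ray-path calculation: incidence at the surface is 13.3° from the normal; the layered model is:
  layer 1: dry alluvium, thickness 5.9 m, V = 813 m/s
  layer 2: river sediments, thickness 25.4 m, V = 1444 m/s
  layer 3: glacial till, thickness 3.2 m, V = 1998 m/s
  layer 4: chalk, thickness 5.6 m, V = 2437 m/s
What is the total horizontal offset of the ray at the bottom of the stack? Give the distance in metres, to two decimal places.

Ray parameter p = sin 13.3° / 813 m/s = 2.8296e-04 s/m.
Layer 1: θ = 13.30°; offset = 5.9·tan 13.30° = 1.3947 m.
Layer 2: sin θ = p·1444 = 0.4086 → θ = 24.12°; offset = 25.4·tan 24.12° = 11.3710 m.
Layer 3: sin θ = p·1998 = 0.5654 → θ = 34.43°; offset = 3.2·tan 34.43° = 2.1933 m.
Layer 4: sin θ = p·2437 = 0.6896 → θ = 43.60°; offset = 5.6·tan 43.60° = 5.3323 m.
Summing the layer offsets gives 20.2913 m.

20.29 m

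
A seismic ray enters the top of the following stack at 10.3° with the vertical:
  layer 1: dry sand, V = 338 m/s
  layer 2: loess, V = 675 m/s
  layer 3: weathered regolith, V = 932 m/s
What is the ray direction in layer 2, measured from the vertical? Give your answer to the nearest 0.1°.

20.9°

Snell's law across each interface conserves sin θ / V, so sin θ_2 = V_2·sin θ₁/V₁.
sin θ_2 = 675 × sin 10.3° / 338 = 0.3571.
θ_2 = arcsin 0.3571 = 20.92°.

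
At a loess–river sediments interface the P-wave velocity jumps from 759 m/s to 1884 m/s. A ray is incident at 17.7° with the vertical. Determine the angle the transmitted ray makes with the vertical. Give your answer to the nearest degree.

49°

Snell's law: sin θ₂ = (V₂/V₁)·sin θ₁ = (1884/759)·sin 17.7° = 0.7547.
θ₂ = arcsin 0.7547 = 49.00° from the normal.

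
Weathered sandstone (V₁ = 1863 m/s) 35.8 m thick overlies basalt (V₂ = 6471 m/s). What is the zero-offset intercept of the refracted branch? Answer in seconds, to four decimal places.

θ_c = arcsin(V₁/V₂) = arcsin(1863/6471) = 16.73°; cos θ_c = 0.9577.
tᵢ = 2h·cos θ_c / V₁ = 2·35.8·0.9577 / 1863 = 0.03681 s.

0.0368 s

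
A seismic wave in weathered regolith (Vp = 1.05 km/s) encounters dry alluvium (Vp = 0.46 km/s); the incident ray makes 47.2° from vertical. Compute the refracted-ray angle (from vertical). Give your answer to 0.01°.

sin θ₁/V₁ = sin θ₂/V₂ ⇒ sin θ₂ = 0.46·sin 47.2°/1.05 = 0.46·0.7337/1.05 = 0.3214.
θ₂ = sin⁻¹(0.3214) = 18.75° (from vertical).

18.75°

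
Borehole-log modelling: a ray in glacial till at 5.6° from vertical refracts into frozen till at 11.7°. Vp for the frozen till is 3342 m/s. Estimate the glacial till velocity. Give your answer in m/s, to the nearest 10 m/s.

sin 5.6° = 0.0976; sin 11.7° = 0.2028.
V₁ = V₂·(sin θ₁/sin θ₂) = 3342·(0.0976/0.2028) = 1608.20 m/s.

1610 m/s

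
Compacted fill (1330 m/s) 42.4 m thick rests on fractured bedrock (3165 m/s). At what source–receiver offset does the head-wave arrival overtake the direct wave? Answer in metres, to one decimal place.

x_cross = 2h·√((V₂+V₁)/(V₂−V₁)).
(V₂+V₁)/(V₂−V₁) = (3165+1330)/(3165−1330) = 2.4496; √ = 1.5651.
x_cross = 2·42.4·1.5651 = 132.72 m.

132.7 m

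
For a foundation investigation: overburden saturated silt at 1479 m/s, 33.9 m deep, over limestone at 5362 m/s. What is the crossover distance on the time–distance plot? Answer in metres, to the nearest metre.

90 m

x_cross = 2h·√((V₂+V₁)/(V₂−V₁)).
(V₂+V₁)/(V₂−V₁) = (5362+1479)/(5362−1479) = 1.7618; √ = 1.3273.
x_cross = 2·33.9·1.3273 = 89.99 m.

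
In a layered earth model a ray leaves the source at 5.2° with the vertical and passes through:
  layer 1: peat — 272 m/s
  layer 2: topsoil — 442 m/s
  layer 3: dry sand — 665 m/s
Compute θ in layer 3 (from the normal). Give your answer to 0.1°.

12.8°

Ray parameter p = sin 5.2° / 272 = 3.3321e-04 s/m.
sin θ_3 = p·V_3 = 3.3321e-04 × 665 = 0.2216.
θ_3 = arcsin 0.2216 = 12.80°.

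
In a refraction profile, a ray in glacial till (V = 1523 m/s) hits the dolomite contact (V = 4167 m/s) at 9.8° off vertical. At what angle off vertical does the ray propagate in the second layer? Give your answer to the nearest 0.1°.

sin θ₁/V₁ = sin θ₂/V₂ ⇒ sin θ₂ = 4167·sin 9.8°/1523 = 4167·0.1702/1523 = 0.4657.
θ₂ = arcsin 0.4657 = 27.76° from the normal.

27.8°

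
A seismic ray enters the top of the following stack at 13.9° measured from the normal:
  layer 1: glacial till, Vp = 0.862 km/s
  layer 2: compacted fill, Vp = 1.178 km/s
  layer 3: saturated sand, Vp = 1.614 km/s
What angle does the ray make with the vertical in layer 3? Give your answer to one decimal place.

Snell's law across each interface conserves sin θ / V, so sin θ_3 = V_3·sin θ₁/V₁.
sin θ_3 = 1.614 × sin 13.9° / 0.862 = 0.4498.
θ_3 = 26.73° from the vertical.

26.7°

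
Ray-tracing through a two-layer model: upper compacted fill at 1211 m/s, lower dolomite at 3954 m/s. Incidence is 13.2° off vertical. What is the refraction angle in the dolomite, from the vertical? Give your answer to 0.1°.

48.2°

Snell's law: sin θ₂ = (V₂/V₁)·sin θ₁ = (3954/1211)·sin 13.2° = 0.7456.
θ₂ = sin⁻¹(0.7456) = 48.21° (from vertical).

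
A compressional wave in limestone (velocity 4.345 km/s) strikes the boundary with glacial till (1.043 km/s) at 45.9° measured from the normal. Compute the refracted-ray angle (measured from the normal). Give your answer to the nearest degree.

Snell's law: sin θ₂ = (V₂/V₁)·sin θ₁ = (1.043/4.345)·sin 45.9° = 0.1724.
θ₂ = arcsin 0.1724 = 9.93° from the normal.

10°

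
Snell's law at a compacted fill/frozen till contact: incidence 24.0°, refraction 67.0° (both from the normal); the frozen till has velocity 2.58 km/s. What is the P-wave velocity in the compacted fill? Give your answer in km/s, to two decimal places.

Snell's law: sin 24.0°/V₁ = sin 67.0°/V₂.
V₁ = V₂·sin 24.0°/sin 67.0° = 2.58 × 0.4419 = 1.14 km/s.

1.14 km/s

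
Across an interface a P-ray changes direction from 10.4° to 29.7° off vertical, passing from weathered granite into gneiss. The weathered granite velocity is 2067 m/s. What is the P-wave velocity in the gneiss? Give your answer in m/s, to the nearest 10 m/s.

sin 10.4° = 0.1805; sin 29.7° = 0.4955.
V₂ = V₁·(sin θ₂/sin θ₁) = 2067·(0.4955/0.1805) = 5673.15 m/s.

5670 m/s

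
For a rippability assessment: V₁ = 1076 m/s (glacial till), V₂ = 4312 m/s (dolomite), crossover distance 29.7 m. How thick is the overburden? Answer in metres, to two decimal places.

11.51 m

h = (x_cross/2)·√((V₂−V₁)/(V₂+V₁)).
(V₂−V₁)/(V₂+V₁) = (4312−1076)/(4312+1076) = 0.6006; √ = 0.7750.
h = (29.7/2)·0.7750 = 11.51 m.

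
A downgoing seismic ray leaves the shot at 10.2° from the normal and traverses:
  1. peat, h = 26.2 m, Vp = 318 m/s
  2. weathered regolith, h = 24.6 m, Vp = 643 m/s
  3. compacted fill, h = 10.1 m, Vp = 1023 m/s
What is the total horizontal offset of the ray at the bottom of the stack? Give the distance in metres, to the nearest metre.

Ray parameter p = sin 10.2° / 318 m/s = 5.5687e-04 s/m.
Layer 1: θ = 10.20°; offset = 26.2·tan 10.20° = 4.714 m.
Layer 2: sin θ = p·643 = 0.3581 → θ = 20.98°; offset = 24.6·tan 20.98° = 9.434 m.
Layer 3: sin θ = p·1023 = 0.5697 → θ = 34.73°; offset = 10.1·tan 34.73° = 7.001 m.
Total horizontal offset = 21.149 m.

21 m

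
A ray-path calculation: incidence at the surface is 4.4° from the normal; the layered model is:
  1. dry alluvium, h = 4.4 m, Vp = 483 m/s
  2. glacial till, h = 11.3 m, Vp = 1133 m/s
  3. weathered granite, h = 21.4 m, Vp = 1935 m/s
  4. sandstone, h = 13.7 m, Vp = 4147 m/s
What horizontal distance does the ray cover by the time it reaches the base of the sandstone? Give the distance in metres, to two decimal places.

21.31 m

p = sin θ₁/V₁ = sin 4.4°/483 = 1.5884e-04 s/m is conserved through the stack.
Layer 1: θ = 4.40°; offset = 4.4·tan 4.40° = 0.3386 m.
Layer 2: sin θ = p·1133 = 0.1800 → θ = 10.37°; offset = 11.3·tan 10.37° = 2.0673 m.
Layer 3: sin θ = p·1935 = 0.3074 → θ = 17.90°; offset = 21.4·tan 17.90° = 6.9119 m.
Layer 4: sin θ = p·4147 = 0.6587 → θ = 41.20°; offset = 13.7·tan 41.20° = 11.9939 m.
Summing the layer offsets gives 21.3117 m.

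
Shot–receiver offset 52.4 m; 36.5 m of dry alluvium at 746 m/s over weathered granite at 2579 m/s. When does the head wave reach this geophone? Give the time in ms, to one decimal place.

θ_c = arcsin(V₁/V₂) = arcsin(746/2579) = 16.81°, cos θ_c = 0.9573.
Intercept time tᵢ = 2h cos θ_c / V₁ = 2·36.5·0.9573/746 = 0.09367 s.
t = x/V₂ + tᵢ = 52.4/2579 + 0.09367 = 0.11399 s.

114.0 ms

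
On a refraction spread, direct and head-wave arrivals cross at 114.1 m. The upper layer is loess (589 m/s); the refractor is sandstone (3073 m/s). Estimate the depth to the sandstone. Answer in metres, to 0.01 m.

46.99 m

h = (x_cross/2)·√((V₂−V₁)/(V₂+V₁)).
(V₂−V₁)/(V₂+V₁) = (3073−589)/(3073+589) = 0.6783; √ = 0.8236.
h = (114.1/2)·0.8236 = 46.99 m.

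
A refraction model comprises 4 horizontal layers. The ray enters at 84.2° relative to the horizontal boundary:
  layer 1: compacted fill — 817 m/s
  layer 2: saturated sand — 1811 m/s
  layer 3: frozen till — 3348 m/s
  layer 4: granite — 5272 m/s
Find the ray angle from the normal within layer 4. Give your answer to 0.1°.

40.7°

From the normal: θ₁ = 90° − 84.2° = 5.8°.
Snell's law across each interface conserves sin θ / V, so sin θ_4 = V_4·sin θ₁/V₁.
sin θ_4 = 5272 × sin 5.8° / 817 = 0.6521.
θ_4 = 40.70° from the vertical.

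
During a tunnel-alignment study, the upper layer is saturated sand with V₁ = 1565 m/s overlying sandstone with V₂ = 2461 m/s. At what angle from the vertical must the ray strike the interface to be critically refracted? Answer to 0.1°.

39.5°

Critical incidence: sin θ_c = V₁/V₂ = 1565/2461 = 0.6359.
θ_c = arcsin 0.6359 = 39.49°.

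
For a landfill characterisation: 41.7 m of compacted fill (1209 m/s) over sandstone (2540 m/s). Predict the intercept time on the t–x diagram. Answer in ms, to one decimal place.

tᵢ = 2h·√(V₂²−V₁²)/(V₁V₂).
√(V₂²−V₁²) = √(2540²−1209²) = 2233.8 m/s.
tᵢ = 2·41.7·2233.8/(1209·2540) = 0.06067 s.

60.7 ms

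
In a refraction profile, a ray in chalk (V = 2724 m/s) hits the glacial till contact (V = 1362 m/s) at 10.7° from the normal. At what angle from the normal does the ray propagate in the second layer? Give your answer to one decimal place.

5.3°

Snell's law: sin θ₂ = (V₂/V₁)·sin θ₁ = (1362/2724)·sin 10.7° = 0.0928.
θ₂ = sin⁻¹(0.0928) = 5.33° (from vertical).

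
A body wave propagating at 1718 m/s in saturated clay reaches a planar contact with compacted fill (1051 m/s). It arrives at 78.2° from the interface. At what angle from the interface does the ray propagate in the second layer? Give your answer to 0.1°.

82.8°

Angle from the normal: 90° − 78.2° = 11.8°.
sin θ₁/V₁ = sin θ₂/V₂ ⇒ sin θ₂ = 1051·sin 11.8°/1718 = 1051·0.2045/1718 = 0.1251.
θ₂ = arcsin 0.1251 = 7.19° from the normal.
From the interface: 90° − 7.19° = 82.81°.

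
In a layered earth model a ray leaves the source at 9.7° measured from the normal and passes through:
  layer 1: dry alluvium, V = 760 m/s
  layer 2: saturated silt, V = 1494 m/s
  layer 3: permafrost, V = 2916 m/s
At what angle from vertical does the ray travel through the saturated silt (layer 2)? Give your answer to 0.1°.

Ray parameter p = sin 9.7° / 760 = 2.2170e-04 s/m.
sin θ_2 = p·V_2 = 2.2170e-04 × 1494 = 0.3312.
θ_2 = arcsin 0.3312 = 19.34°.

19.3°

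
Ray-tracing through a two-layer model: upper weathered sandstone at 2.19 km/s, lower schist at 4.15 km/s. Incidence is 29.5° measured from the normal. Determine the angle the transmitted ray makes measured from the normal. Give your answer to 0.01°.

sin θ₁/V₁ = sin θ₂/V₂ ⇒ sin θ₂ = 4.15·sin 29.5°/2.19 = 4.15·0.4924/2.19 = 0.9331.
θ₂ = arcsin 0.9331 = 68.93° from the normal.

68.93°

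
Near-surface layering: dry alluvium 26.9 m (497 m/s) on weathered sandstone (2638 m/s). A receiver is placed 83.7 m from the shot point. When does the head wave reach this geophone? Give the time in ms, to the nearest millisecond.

θ_c = arcsin(V₁/V₂) = arcsin(497/2638) = 10.86°, cos θ_c = 0.9821.
Intercept time tᵢ = 2h cos θ_c / V₁ = 2·26.9·0.9821/497 = 0.10631 s.
t = x/V₂ + tᵢ = 83.7/2638 + 0.10631 = 0.13804 s.

138 ms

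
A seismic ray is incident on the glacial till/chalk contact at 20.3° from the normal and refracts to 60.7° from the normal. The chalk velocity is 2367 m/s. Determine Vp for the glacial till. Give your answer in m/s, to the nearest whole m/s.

sin 20.3° = 0.3469; sin 60.7° = 0.8721.
V₁ = V₂·(sin θ₁/sin θ₂) = 2367·(0.3469/0.8721) = 941.66 m/s.

942 m/s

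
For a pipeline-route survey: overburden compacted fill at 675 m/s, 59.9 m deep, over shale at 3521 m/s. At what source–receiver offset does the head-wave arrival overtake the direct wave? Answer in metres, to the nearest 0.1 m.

145.5 m

θ_c = arcsin(675/3521) = 11.05°, so cos θ_c = 0.9815 and tᵢ = 2h cos θ_c/V₁ = 0.1742 s.
At crossover x/V₁ = x/V₂ + tᵢ ⇒ x = tᵢ/(1/V₁ − 1/V₂) = 0.17419/(1.4815e-03 − 2.8401e-04) = 145.46 m.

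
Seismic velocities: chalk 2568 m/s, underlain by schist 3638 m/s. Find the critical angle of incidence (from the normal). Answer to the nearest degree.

Critical incidence: sin θ_c = V₁/V₂ = 2568/3638 = 0.7059.
θ_c = arcsin 0.7059 = 44.90°.

45°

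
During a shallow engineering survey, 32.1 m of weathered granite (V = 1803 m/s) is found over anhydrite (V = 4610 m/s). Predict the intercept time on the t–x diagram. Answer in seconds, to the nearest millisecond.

θ_c = arcsin(V₁/V₂) = arcsin(1803/4610) = 23.02°; cos θ_c = 0.9203.
tᵢ = 2h·cos θ_c / V₁ = 2·32.1·0.9203 / 1803 = 0.03277 s.

0.033 s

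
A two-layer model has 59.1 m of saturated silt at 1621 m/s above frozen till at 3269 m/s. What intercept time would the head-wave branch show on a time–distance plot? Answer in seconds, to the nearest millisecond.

tᵢ = 2h·√(V₂²−V₁²)/(V₁V₂).
√(V₂²−V₁²) = √(3269²−1621²) = 2838.8 m/s.
tᵢ = 2·59.1·2838.8/(1621·3269) = 0.06332 s.

0.063 s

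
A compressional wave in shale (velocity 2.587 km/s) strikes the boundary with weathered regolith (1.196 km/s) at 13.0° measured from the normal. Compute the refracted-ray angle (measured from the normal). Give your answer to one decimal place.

sin θ₁/V₁ = sin θ₂/V₂ ⇒ sin θ₂ = 1.196·sin 13.0°/2.587 = 1.196·0.2250/2.587 = 0.1040.
θ₂ = sin⁻¹(0.1040) = 5.97° (from vertical).

6.0°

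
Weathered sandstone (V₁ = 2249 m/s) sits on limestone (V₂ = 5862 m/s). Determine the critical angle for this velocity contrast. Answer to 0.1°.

Critical incidence: sin θ_c = V₁/V₂ = 2249/5862 = 0.3837.
θ_c = arcsin 0.3837 = 22.56°.

22.6°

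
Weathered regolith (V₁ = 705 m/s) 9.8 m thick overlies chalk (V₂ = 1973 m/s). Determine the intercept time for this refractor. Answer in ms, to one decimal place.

26.0 ms

tᵢ = 2h·√(V₂²−V₁²)/(V₁V₂).
√(V₂²−V₁²) = √(1973²−705²) = 1842.7 m/s.
tᵢ = 2·9.8·1842.7/(705·1973) = 0.02597 s.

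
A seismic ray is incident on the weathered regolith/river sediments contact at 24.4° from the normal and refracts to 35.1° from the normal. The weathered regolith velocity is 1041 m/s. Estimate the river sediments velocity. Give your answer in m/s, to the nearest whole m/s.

1449 m/s

Snell's law: sin 24.4°/V₁ = sin 35.1°/V₂.
V₂ = V₁·sin 35.1°/sin 24.4° = 1041 × 1.3919 = 1448.98 m/s.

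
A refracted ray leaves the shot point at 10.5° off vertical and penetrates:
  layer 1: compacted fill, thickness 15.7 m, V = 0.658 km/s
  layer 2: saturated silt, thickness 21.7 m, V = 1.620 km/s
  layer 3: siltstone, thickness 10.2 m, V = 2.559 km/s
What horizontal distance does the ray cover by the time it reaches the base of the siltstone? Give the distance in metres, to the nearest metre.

24 m

p = sin θ₁/V₁ = sin 10.5°/0.658 = 2.7695e-01 s/km is conserved through the stack.
Layer 1: θ = 10.50°; offset = 15.7·tan 10.50° = 2.910 m.
Layer 2: sin θ = p·1.620 = 0.4487 → θ = 26.66°; offset = 21.7·tan 26.66° = 10.894 m.
Layer 3: sin θ = p·2.559 = 0.7087 → θ = 45.13°; offset = 10.2·tan 45.13° = 10.247 m.
Summing the layer offsets gives 24.051 m.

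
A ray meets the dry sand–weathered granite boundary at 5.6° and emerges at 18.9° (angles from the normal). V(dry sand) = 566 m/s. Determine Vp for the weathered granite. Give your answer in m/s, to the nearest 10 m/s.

1880 m/s

sin 5.6° = 0.0976; sin 18.9° = 0.3239.
V₂ = V₁·(sin θ₂/sin θ₁) = 566·(0.3239/0.0976) = 1878.78 m/s.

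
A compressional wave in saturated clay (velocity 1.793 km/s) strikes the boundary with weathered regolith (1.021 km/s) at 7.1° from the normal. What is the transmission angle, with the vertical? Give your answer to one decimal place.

sin θ₁/V₁ = sin θ₂/V₂ ⇒ sin θ₂ = 1.021·sin 7.1°/1.793 = 1.021·0.1236/1.793 = 0.0704.
θ₂ = arcsin 0.0704 = 4.04° from the normal.

4.0°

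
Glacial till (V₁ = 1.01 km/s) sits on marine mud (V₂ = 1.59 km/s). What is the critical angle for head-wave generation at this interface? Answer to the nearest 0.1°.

At critical incidence the refracted ray runs along the interface (θ₂ = 90°), so sin θ_c = V₁/V₂.
θ_c = arcsin(1.01/1.59) = arcsin 0.6352 = 39.44°.

39.4°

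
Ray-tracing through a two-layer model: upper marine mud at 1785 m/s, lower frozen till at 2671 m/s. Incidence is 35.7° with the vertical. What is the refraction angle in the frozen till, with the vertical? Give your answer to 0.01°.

sin θ₁/V₁ = sin θ₂/V₂ ⇒ sin θ₂ = 2671·sin 35.7°/1785 = 2671·0.5835/1785 = 0.8732.
θ₂ = sin⁻¹(0.8732) = 60.83° (from vertical).

60.83°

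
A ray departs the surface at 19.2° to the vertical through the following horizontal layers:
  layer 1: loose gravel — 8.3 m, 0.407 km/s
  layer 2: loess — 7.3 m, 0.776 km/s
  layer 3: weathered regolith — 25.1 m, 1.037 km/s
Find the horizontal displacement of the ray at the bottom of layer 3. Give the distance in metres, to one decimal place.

Apply Snell's law at each interface; in layer i the horizontal offset is hᵢ·tan θᵢ.
Layer 1: θ = 19.20°; offset = 8.3·tan 19.20° = 2.890 m.
Layer 2: sin θ = 0.776·sin 19.2°/0.407 = 0.6270, θ = 38.83°; offset = 7.3·tan 38.83° = 5.876 m.
Layer 3: sin θ = 1.037·sin 19.2°/0.407 = 0.8379, θ = 56.92°; offset = 25.1·tan 56.92° = 38.535 m.
Summing the layer offsets gives 47.301 m.

47.3 m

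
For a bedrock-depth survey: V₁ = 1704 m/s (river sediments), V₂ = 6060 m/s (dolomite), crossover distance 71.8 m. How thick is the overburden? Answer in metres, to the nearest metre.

27 m

x_cross = 2h·√((V₂+V₁)/(V₂−V₁)) → h = x_cross / (2·√((V₂+V₁)/(V₂−V₁))).
√((V₂+V₁)/(V₂−V₁)) = √((6060+1704)/(6060−1704)) = 1.3351.
h = 71.8 / (2·1.3351) = 26.89 m.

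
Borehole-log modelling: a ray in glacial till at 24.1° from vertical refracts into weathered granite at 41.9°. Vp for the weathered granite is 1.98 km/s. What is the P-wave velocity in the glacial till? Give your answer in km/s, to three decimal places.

Snell's law: sin 24.1°/V₁ = sin 41.9°/V₂.
V₁ = V₂·sin 24.1°/sin 41.9° = 1.98 × 0.6114 = 1.211 km/s.

1.211 km/s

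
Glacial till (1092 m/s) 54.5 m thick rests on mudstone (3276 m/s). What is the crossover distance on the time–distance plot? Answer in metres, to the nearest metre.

x_cross = 2h·√((V₂+V₁)/(V₂−V₁)).
(V₂+V₁)/(V₂−V₁) = (3276+1092)/(3276−1092) = 2.0000; √ = 1.4142.
x_cross = 2·54.5·1.4142 = 154.15 m.

154 m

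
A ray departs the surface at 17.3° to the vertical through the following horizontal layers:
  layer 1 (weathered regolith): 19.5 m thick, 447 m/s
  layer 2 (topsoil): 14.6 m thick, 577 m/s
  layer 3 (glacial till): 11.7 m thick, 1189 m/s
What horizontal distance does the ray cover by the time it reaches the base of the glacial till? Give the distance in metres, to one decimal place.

Apply Snell's law at each interface; in layer i the horizontal offset is hᵢ·tan θᵢ.
Layer 1: θ = 17.30°; offset = 19.5·tan 17.30° = 6.074 m.
Layer 2: sin θ = 577·sin 17.3°/447 = 0.3839, θ = 22.57°; offset = 14.6·tan 22.57° = 6.069 m.
Layer 3: sin θ = 1189·sin 17.3°/447 = 0.7910, θ = 52.28°; offset = 11.7·tan 52.28° = 15.127 m.
Total horizontal offset = 27.270 m.

27.3 m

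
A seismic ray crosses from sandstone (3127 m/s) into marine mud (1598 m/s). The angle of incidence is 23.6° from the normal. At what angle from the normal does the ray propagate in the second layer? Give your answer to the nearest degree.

sin θ₁/V₁ = sin θ₂/V₂ ⇒ sin θ₂ = 1598·sin 23.6°/3127 = 1598·0.4003/3127 = 0.2046.
θ₂ = sin⁻¹(0.2046) = 11.81° (from vertical).

12°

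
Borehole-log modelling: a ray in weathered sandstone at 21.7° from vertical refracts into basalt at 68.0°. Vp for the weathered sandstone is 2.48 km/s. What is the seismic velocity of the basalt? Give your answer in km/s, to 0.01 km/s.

sin 21.7° = 0.3697; sin 68.0° = 0.9272.
V₂ = V₁·(sin θ₂/sin θ₁) = 2.48·(0.9272/0.3697) = 6.22 km/s.

6.22 km/s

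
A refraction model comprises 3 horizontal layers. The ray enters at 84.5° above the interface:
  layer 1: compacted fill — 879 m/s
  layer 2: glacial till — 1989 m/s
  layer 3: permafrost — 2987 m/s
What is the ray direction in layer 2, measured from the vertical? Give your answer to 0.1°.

12.5°

From the normal: θ₁ = 90° − 84.5° = 5.5°.
Snell's law across each interface conserves sin θ / V, so sin θ_2 = V_2·sin θ₁/V₁.
sin θ_2 = 1989 × sin 5.5° / 879 = 0.2169.
θ_2 = 12.53° from the vertical.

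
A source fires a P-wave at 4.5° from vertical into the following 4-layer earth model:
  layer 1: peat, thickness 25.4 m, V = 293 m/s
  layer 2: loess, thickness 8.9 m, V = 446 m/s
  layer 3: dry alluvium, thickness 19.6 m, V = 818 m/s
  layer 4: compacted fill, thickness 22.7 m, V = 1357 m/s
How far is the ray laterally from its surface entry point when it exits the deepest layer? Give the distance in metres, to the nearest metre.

p = sin θ₁/V₁ = sin 4.5°/293 = 2.6778e-04 s/m is conserved through the stack.
Layer 1: θ = 4.50°; offset = 25.4·tan 4.50° = 1.999 m.
Layer 2: sin θ = p·446 = 0.1194 → θ = 6.86°; offset = 8.9·tan 6.86° = 1.071 m.
Layer 3: sin θ = p·818 = 0.2190 → θ = 12.65°; offset = 19.6·tan 12.65° = 4.400 m.
Layer 4: sin θ = p·1357 = 0.3634 → θ = 21.31°; offset = 22.7·tan 21.31° = 8.854 m.
Σ offsets = 16.324 m.

16 m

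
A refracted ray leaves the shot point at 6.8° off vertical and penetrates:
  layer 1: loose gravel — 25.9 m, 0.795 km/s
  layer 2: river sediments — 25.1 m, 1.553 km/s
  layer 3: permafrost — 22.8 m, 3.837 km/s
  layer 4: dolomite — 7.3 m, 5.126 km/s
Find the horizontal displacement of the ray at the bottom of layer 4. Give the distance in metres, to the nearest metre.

Apply Snell's law at each interface; in layer i the horizontal offset is hᵢ·tan θᵢ.
Layer 1: θ = 6.80°; offset = 25.9·tan 6.80° = 3.088 m.
Layer 2: sin θ = 1.553·sin 6.8°/0.795 = 0.2313, θ = 13.37°; offset = 25.1·tan 13.37° = 5.967 m.
Layer 3: sin θ = 3.837·sin 6.8°/0.795 = 0.5715, θ = 34.85°; offset = 22.8·tan 34.85° = 15.877 m.
Layer 4: sin θ = 5.126·sin 6.8°/0.795 = 0.7634, θ = 49.77°; offset = 7.3·tan 49.77° = 8.629 m.
Total horizontal offset = 33.562 m.

34 m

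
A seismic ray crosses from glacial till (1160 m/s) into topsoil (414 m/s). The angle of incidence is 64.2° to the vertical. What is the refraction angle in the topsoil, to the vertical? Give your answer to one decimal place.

sin θ₁/V₁ = sin θ₂/V₂ ⇒ sin θ₂ = 414·sin 64.2°/1160 = 414·0.9003/1160 = 0.3213.
θ₂ = sin⁻¹(0.3213) = 18.74° (from vertical).

18.7°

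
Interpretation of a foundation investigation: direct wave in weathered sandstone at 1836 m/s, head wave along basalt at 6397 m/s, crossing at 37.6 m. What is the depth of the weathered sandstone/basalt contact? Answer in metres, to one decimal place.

h = (x_cross/2)·√((V₂−V₁)/(V₂+V₁)).
(V₂−V₁)/(V₂+V₁) = (6397−1836)/(6397+1836) = 0.5540; √ = 0.7443.
h = (37.6/2)·0.7443 = 13.99 m.

14.0 m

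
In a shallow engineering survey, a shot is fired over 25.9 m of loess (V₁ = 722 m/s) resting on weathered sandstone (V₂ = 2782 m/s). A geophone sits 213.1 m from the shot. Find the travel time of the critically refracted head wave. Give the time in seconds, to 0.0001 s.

0.1459 s

θ_c = arcsin(V₁/V₂) = arcsin(722/2782) = 15.04°, cos θ_c = 0.9657.
Intercept time tᵢ = 2h cos θ_c / V₁ = 2·25.9·0.9657/722 = 0.06929 s.
t = x/V₂ + tᵢ = 213.1/2782 + 0.06929 = 0.14589 s.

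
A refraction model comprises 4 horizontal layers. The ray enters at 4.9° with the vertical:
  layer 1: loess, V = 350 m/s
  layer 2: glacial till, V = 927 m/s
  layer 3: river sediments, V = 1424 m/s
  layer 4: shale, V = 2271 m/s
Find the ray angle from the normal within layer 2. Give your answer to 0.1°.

13.1°

Snell's law across each interface conserves sin θ / V, so sin θ_2 = V_2·sin θ₁/V₁.
sin θ_2 = 927 × sin 4.9° / 350 = 0.2262.
θ_2 = arcsin 0.2262 = 13.08°.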